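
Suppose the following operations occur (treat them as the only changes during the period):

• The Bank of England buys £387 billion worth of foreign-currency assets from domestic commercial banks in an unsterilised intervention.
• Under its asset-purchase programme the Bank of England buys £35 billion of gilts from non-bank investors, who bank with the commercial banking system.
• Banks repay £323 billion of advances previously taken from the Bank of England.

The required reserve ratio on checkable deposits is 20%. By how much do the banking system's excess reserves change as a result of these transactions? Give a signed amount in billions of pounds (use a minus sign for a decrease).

+£92 billion

FX purchase £387 billion: reserves +£387B, deposits 0.
Asset purchase (from non-banks) £35 billion: reserves +£35B, deposits +£35B.
Discount-window repayment £323 billion: reserves −£323B, deposits 0.
Totals: Δreserves = +£99B, Δdeposits = +£35B.
Δrequired reserves = 20% × +£35B = +£7B.
Δexcess reserves = Δreserves − Δrequired = +£99B − (+£7B) = +£92 billion.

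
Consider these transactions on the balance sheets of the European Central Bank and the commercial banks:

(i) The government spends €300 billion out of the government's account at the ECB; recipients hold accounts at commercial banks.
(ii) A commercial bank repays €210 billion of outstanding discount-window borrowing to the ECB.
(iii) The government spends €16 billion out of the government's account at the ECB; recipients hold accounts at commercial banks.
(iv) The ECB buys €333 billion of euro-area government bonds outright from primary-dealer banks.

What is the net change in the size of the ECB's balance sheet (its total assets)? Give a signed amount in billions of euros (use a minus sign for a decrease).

+€123 billion

Government spending €300 billion: only the composition of liabilities changes → 0.
Discount-window repayment €210 billion: an ECB asset is shed → −€210B.
Government spending €16 billion: only the composition of liabilities changes → 0.
OMO purchase (from banks) €333 billion: an ECB asset is acquired → +€333B.
Net: 0 − 210 + 0 + 333 = +€123 billion.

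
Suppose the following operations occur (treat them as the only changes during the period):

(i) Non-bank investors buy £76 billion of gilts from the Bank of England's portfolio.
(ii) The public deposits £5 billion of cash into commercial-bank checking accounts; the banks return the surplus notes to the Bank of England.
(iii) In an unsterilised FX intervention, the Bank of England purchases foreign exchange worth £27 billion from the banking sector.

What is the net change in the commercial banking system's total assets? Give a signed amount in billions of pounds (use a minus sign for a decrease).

Bank of England balance sheet:
  Assets:      Securities −£76B, Foreign assets +£27B
  Liabilities: Bank reserves −£44B, Currency in circulation −£5B
Commercial banking system:
  Assets:      Reserves at CB −£44B, Foreign assets −£27B
  Liabilities: Checkable deposits −£71B
Change in total bank assets = -£71 billion.

-£71 billion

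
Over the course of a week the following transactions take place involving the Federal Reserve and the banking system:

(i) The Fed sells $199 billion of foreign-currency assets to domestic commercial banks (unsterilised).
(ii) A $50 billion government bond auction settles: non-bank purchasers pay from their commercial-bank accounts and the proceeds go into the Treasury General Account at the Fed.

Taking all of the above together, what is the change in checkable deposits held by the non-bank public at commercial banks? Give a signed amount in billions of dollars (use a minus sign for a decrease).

-$50 billion

FX sale $199 billion: the counterparty is a bank, so public deposits are unchanged → 0.
Government account inflow $50 billion: non-bank counterparties' bank balances fall → −$50B.
Net: 0 − 50 = -$50 billion.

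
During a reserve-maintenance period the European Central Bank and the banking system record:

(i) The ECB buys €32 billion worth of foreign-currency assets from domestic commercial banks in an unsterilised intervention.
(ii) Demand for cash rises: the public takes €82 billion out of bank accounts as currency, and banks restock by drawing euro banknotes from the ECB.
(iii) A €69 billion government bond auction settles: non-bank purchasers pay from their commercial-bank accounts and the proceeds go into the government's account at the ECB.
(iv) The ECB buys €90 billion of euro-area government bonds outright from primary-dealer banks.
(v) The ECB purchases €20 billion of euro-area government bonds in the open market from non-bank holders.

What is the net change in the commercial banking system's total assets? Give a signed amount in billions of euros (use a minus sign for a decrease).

-€131 billion

FX purchase €32 billion: just an asset swap on bank balance sheets → 0.
Currency withdrawal €82 billion: bank balance sheets shrink → −€82B.
Government account inflow €69 billion: bank balance sheets shrink → −€69B.
OMO purchase (from banks) €90 billion: just an asset swap on bank balance sheets → 0.
Asset purchase (from non-banks) €20 billion: bank balance sheets expand → +€20B.
Net: 0 − 82 − 69 + 0 + 20 = -€131 billion.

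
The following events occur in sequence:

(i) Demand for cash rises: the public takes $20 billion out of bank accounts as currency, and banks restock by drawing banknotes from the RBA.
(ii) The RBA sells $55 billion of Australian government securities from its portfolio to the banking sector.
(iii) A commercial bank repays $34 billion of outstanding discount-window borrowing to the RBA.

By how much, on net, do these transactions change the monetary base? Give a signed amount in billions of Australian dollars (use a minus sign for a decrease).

-$89 billion

RBA balance sheet:
  Assets:      Securities −$55B, Loans to banks −$34B
  Liabilities: Bank reserves −$109B, Currency in circulation +$20B
Monetary base = currency + reserves: +$20B + (−$109B) = -$89 billion.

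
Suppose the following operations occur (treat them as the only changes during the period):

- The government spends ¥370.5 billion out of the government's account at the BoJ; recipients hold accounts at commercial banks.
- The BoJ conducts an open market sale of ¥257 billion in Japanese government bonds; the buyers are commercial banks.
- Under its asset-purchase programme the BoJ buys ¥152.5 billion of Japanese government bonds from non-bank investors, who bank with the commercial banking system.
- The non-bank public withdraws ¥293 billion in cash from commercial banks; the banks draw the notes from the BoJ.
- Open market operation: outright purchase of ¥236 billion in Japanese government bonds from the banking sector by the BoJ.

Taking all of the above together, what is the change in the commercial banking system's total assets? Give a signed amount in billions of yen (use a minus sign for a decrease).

Government spending ¥370.5 billion: bank balance sheets expand → +¥370.5B.
OMO sale (to banks) ¥257 billion: just an asset swap on bank balance sheets → 0.
Asset purchase (from non-banks) ¥152.5 billion: bank balance sheets expand → +¥152.5B.
Currency withdrawal ¥293 billion: bank balance sheets shrink → −¥293B.
OMO purchase (from banks) ¥236 billion: just an asset swap on bank balance sheets → 0.
Net: 370.5 + 0 + 152.5 − 293 + 0 = +¥230 billion.

+¥230 billion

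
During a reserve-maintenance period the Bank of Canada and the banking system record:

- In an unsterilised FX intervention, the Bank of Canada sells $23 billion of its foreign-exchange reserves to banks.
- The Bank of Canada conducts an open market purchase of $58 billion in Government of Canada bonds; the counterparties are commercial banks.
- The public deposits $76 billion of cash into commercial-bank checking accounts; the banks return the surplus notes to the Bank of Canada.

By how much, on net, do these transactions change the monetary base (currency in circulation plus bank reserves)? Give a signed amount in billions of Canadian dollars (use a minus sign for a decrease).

+$35 billion

Bank of Canada balance sheet:
  Assets:      Securities +$58B, Foreign assets −$23B
  Liabilities: Bank reserves +$111B, Currency in circulation −$76B
Monetary base = currency + reserves: −$76B + (+$111B) = +$35 billion.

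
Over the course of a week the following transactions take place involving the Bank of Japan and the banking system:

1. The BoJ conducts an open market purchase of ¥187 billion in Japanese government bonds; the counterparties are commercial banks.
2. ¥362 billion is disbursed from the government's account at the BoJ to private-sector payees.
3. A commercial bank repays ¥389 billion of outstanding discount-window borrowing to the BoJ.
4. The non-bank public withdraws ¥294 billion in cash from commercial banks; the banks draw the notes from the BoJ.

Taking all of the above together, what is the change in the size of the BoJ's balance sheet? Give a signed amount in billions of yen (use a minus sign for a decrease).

BoJ balance sheet:
  Assets:      Securities +¥187B, Loans to banks −¥389B
  Liabilities: Bank reserves −¥134B, Currency in circulation +¥294B, Government deposits −¥362B
Change in total BoJ assets = -¥202 billion.

-¥202 billion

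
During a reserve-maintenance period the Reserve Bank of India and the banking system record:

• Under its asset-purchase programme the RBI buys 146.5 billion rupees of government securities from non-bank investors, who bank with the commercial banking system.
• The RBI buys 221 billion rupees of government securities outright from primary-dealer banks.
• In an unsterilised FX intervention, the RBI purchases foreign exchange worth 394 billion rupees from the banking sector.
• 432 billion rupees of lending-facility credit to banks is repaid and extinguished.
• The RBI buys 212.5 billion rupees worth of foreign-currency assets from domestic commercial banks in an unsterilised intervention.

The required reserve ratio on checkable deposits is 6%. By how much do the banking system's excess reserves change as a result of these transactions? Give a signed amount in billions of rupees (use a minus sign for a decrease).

Asset purchase (from non-banks) 146.5 billion rupees: reserves +146.5B, deposits +146.5B.
OMO purchase (from banks) 221 billion rupees: reserves +221B, deposits 0.
FX purchase 394 billion rupees: reserves +394B, deposits 0.
Discount-window repayment 432 billion rupees: reserves −432B, deposits 0.
FX purchase 212.5 billion rupees: reserves +212.5B, deposits 0.
Totals: Δreserves = +542B, Δdeposits = +146.5B.
Δrequired reserves = 6% × +146.5B = +8.79B.
Δexcess reserves = Δreserves − Δrequired = +542B − (+8.79B) = +533.21 billion.

+533.21 billion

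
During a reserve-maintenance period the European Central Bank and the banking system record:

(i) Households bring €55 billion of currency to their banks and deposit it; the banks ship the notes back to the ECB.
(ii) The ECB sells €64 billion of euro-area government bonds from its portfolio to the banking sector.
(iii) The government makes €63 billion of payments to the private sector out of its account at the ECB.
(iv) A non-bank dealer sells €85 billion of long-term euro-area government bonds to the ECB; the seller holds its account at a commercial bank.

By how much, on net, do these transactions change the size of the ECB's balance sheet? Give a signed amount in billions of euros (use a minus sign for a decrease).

+€21 billion

Currency deposit €55 billion: only the composition of liabilities changes → 0.
OMO sale (to banks) €64 billion: an ECB asset is shed → −€64B.
Government spending €63 billion: only the composition of liabilities changes → 0.
Asset purchase (from non-banks) €85 billion: an ECB asset is acquired → +€85B.
Net: 0 − 64 + 0 + 85 = +€21 billion.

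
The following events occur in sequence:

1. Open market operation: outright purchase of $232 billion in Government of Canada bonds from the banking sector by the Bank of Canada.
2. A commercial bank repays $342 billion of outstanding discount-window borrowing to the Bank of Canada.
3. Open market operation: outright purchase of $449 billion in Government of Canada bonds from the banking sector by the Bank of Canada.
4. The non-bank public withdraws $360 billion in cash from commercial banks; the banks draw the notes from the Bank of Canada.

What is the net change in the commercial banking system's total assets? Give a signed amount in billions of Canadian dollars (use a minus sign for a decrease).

-$702 billion

OMO purchase (from banks) $232 billion: just an asset swap on bank balance sheets → 0.
Discount-window repayment $342 billion: bank balance sheets shrink → −$342B.
OMO purchase (from banks) $449 billion: just an asset swap on bank balance sheets → 0.
Currency withdrawal $360 billion: bank balance sheets shrink → −$360B.
Net: 0 − 342 + 0 − 360 = -$702 billion.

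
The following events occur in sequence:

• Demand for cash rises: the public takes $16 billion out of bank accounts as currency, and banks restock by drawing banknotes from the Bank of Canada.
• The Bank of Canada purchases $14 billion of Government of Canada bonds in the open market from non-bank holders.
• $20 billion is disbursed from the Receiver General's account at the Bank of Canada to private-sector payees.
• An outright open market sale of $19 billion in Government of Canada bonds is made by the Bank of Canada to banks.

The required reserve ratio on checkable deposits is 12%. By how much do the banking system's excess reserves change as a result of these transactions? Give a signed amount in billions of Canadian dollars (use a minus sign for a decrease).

-$3.16 billion

Currency withdrawal $16 billion: reserves −$16B, deposits −$16B.
Asset purchase (from non-banks) $14 billion: reserves +$14B, deposits +$14B.
Government spending $20 billion: reserves +$20B, deposits +$20B.
OMO sale (to banks) $19 billion: reserves −$19B, deposits 0.
Totals: Δreserves = −$1B, Δdeposits = +$18B.
Δrequired reserves = 12% × +$18B = +$2.16B.
Δexcess reserves = Δreserves − Δrequired = −$1B − (+$2.16B) = -$3.16 billion.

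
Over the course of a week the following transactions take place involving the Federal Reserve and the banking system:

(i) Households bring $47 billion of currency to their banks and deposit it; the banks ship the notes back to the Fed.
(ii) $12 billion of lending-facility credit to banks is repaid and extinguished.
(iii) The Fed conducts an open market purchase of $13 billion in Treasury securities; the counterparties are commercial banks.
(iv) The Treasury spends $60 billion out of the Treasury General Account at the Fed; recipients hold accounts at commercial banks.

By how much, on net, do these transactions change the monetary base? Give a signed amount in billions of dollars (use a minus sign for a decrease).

+$61 billion

Currency deposit $47 billion: just a shift between currency and reserves — both are base money → 0.
Discount-window repayment $12 billion: Fed balance sheet contracts → −$12B.
OMO purchase (from banks) $13 billion: Fed balance sheet expands → +$13B.
Government spending $60 billion: a non-base liability converts back to reserves → +$60B.
Net: 0 − 12 + 13 + 60 = +$61 billion.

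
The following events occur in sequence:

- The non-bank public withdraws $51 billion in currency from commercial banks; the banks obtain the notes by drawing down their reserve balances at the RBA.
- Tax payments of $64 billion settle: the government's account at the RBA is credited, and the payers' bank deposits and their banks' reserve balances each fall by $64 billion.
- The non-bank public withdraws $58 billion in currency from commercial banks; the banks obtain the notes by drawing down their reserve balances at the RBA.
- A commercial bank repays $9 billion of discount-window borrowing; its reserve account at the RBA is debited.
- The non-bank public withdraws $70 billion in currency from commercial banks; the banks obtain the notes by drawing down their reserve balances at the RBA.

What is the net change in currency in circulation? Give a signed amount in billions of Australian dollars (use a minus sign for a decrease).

RBA balance sheet:
  Assets:      Loans to banks −$9B
  Liabilities: Bank reserves −$252B, Currency in circulation +$179B, Government deposits +$64B
So the change in currency in circulation is +$179 billion.

+$179 billion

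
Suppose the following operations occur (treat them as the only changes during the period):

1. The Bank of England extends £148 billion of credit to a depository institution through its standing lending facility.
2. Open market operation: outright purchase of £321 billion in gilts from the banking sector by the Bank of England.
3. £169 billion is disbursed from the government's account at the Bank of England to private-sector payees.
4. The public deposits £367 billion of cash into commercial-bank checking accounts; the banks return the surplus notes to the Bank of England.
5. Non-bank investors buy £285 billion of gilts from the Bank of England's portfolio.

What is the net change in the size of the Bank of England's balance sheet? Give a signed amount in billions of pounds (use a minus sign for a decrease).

+£184 billion

Discount-window loan £148 billion: a Bank of England asset is acquired → +£148B.
OMO purchase (from banks) £321 billion: a Bank of England asset is acquired → +£321B.
Government spending £169 billion: only the composition of liabilities changes → 0.
Currency deposit £367 billion: only the composition of liabilities changes → 0.
Asset sale (to non-banks) £285 billion: a Bank of England asset is shed → −£285B.
Net: 148 + 321 + 0 + 0 − 285 = +£184 billion.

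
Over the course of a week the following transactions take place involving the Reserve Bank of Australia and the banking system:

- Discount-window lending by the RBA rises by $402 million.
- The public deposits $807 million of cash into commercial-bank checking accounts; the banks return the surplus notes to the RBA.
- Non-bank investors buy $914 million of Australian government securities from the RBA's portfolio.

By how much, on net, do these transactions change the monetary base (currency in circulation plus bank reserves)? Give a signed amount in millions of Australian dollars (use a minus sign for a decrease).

-$512 million

RBA balance sheet:
  Assets:      Securities −$914M, Loans to banks +$402M
  Liabilities: Bank reserves +$295M, Currency in circulation −$807M
Commercial banking system:
  Assets:      Reserves at CB +$295M
  Liabilities: Checkable deposits −$107M, Borrowings from CB +$402M
Monetary base = currency + reserves: −$807M + (+$295M) = -$512 million.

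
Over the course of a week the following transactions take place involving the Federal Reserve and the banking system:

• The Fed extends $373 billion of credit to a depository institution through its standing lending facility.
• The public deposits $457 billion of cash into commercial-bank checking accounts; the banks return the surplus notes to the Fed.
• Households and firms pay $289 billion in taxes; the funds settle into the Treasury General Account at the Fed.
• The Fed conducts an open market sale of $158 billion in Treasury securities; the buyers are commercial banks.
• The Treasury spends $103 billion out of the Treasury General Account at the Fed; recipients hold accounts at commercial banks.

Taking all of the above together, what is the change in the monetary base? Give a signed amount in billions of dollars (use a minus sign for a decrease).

+$29 billion

Discount-window loan $373 billion: Fed balance sheet expands → +$373B.
Currency deposit $457 billion: just a shift between currency and reserves — both are base money → 0.
Government account inflow $289 billion: reserves shift to a non-base liability → −$289B.
OMO sale (to banks) $158 billion: Fed balance sheet contracts → −$158B.
Government spending $103 billion: a non-base liability converts back to reserves → +$103B.
Net: 373 + 0 − 289 − 158 + 103 = +$29 billion.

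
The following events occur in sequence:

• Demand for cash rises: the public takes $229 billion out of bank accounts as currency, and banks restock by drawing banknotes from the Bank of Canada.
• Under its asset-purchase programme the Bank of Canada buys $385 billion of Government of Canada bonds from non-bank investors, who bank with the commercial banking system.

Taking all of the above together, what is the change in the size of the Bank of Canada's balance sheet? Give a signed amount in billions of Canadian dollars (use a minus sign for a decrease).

Currency withdrawal $229 billion: only the composition of liabilities changes → 0.
Asset purchase (from non-banks) $385 billion: a Bank of Canada asset is acquired → +$385B.
Net: 0 + 385 = +$385 billion.

+$385 billion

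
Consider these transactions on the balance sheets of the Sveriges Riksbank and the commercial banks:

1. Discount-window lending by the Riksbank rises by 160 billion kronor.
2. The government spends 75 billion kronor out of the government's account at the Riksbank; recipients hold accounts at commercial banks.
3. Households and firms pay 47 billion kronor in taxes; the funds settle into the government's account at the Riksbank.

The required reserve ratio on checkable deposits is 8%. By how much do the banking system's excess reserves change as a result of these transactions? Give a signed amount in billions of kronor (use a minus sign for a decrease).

+185.76 billion

Discount-window loan 160 billion kronor: reserves +160B, deposits 0.
Government spending 75 billion kronor: reserves +75B, deposits +75B.
Government account inflow 47 billion kronor: reserves −47B, deposits −47B.
Totals: Δreserves = +188B, Δdeposits = +28B.
Δrequired reserves = 8% × +28B = +2.24B.
Δexcess reserves = Δreserves − Δrequired = +188B − (+2.24B) = +185.76 billion.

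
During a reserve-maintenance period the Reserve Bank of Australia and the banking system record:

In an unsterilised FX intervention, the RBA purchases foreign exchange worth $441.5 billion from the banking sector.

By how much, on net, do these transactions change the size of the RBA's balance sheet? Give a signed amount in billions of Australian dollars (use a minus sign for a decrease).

FX purchase $441.5 billion: an RBA asset is acquired → +$441.5B.

+$441.5 billion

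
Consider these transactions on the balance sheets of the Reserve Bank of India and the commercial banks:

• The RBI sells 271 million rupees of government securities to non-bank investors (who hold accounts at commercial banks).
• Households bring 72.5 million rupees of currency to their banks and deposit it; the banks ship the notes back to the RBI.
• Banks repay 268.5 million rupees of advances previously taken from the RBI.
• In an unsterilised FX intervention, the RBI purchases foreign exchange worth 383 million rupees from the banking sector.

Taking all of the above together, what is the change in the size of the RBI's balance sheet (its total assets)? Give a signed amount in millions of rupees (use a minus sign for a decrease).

-156.5 million

RBI balance sheet:
  Assets:      Securities −271M, Loans to banks −268.5M, Foreign assets +383M
  Liabilities: Bank reserves −84M, Currency in circulation −72.5M
Change in total RBI assets = -156.5 million.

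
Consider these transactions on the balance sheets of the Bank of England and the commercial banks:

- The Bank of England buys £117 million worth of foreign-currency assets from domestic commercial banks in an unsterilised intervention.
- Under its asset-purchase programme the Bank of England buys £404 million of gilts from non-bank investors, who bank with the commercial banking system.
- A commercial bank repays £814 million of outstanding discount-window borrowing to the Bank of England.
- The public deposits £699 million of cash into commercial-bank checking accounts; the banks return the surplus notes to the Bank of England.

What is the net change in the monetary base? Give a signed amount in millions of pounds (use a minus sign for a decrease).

-£293 million

FX purchase £117 million: Bank of England balance sheet expands → +£117M.
Asset purchase (from non-banks) £404 million: Bank of England balance sheet expands → +£404M.
Discount-window repayment £814 million: Bank of England balance sheet contracts → −£814M.
Currency deposit £699 million: just a shift between currency and reserves — both are base money → 0.
Net: 117 + 404 − 814 + 0 = -£293 million.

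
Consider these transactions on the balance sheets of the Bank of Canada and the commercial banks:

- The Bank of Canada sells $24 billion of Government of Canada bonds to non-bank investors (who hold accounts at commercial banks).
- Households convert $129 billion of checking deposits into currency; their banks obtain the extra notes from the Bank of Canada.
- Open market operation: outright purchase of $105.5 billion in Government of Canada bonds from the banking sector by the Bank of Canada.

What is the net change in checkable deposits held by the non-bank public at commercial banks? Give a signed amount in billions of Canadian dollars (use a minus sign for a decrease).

Asset sale (to non-banks) $24 billion: non-bank counterparties' bank balances fall → −$24B.
Currency withdrawal $129 billion: non-bank counterparties' bank balances fall → −$129B.
OMO purchase (from banks) $105.5 billion: the counterparty is a bank, so public deposits are unchanged → 0.
Net: −24 − 129 + 0 = -$153 billion.

-$153 billion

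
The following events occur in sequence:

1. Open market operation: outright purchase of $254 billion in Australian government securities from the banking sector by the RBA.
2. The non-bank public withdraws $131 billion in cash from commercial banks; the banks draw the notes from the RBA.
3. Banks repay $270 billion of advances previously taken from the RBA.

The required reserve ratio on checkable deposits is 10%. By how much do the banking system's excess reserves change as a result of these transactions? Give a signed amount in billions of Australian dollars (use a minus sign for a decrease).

OMO purchase (from banks) $254 billion: reserves +$254B, deposits 0.
Currency withdrawal $131 billion: reserves −$131B, deposits −$131B.
Discount-window repayment $270 billion: reserves −$270B, deposits 0.
Totals: Δreserves = −$147B, Δdeposits = −$131B.
Δrequired reserves = 10% × −$131B = −$13.1B.
Δexcess reserves = Δreserves − Δrequired = −$147B − (−$13.1B) = -$133.9 billion.

-$133.9 billion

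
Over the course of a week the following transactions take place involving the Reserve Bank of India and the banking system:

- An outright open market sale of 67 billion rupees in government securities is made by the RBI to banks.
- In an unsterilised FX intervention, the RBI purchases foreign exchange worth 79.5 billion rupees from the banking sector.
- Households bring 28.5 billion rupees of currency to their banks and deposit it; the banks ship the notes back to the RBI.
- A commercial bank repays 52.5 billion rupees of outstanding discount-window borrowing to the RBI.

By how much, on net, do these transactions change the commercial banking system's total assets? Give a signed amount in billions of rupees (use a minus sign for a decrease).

OMO sale (to banks) 67 billion rupees: just an asset swap on bank balance sheets → 0.
FX purchase 79.5 billion rupees: just an asset swap on bank balance sheets → 0.
Currency deposit 28.5 billion rupees: bank balance sheets expand → +28.5B.
Discount-window repayment 52.5 billion rupees: bank balance sheets shrink → −52.5B.
Net: 0 + 0 + 28.5 − 52.5 = -24 billion.

-24 billion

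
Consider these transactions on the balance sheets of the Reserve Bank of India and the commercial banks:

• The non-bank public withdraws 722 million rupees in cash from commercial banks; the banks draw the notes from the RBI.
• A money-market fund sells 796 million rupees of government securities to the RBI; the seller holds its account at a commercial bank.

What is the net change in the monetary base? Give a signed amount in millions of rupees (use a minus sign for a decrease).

RBI balance sheet:
  Assets:      Securities +796M
  Liabilities: Bank reserves +74M, Currency in circulation +722M
Commercial banking system:
  Assets:      Reserves at CB +74M
  Liabilities: Checkable deposits +74M
Monetary base = currency + reserves: +722M + (+74M) = +796 million.

+796 million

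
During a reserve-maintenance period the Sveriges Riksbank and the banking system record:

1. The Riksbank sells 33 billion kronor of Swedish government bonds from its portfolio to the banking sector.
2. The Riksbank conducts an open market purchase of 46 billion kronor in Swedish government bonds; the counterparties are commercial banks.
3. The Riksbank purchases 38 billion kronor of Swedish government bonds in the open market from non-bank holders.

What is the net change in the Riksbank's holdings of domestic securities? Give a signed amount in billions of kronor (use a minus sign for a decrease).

+51 billion

Riksbank balance sheet:
  Assets:      Securities +51B
  Liabilities: Bank reserves +51B
So the change in the Riksbank's holdings of domestic securities is +51 billion.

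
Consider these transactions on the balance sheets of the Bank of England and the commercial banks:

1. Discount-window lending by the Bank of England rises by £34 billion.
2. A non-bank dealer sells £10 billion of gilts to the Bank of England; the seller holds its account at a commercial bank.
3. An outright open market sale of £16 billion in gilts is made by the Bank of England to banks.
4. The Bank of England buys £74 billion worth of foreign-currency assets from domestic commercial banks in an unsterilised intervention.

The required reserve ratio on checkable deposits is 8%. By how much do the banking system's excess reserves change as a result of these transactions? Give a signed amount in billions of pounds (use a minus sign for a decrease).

+£101.2 billion

Discount-window loan £34 billion: reserves +£34B, deposits 0.
Asset purchase (from non-banks) £10 billion: reserves +£10B, deposits +£10B.
OMO sale (to banks) £16 billion: reserves −£16B, deposits 0.
FX purchase £74 billion: reserves +£74B, deposits 0.
Totals: Δreserves = +£102B, Δdeposits = +£10B.
Δrequired reserves = 8% × +£10B = +£0.8B.
Δexcess reserves = Δreserves − Δrequired = +£102B − (+£0.8B) = +£101.2 billion.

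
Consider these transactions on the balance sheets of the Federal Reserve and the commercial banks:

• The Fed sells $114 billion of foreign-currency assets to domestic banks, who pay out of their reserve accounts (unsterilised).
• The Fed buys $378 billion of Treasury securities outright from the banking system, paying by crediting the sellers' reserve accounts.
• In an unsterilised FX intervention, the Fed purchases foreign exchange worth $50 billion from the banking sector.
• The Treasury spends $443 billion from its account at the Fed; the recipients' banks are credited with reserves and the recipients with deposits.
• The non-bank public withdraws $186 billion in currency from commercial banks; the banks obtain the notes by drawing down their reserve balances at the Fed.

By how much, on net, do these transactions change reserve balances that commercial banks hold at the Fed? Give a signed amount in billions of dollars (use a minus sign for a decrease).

FX sale $114 billion: the buying banks pay out of their reserve balances → −$114B.
OMO purchase (from banks) $378 billion: the Fed pays by crediting reserve accounts → +$378B.
FX purchase $50 billion: the Fed pays by crediting reserve accounts → +$50B.
Government spending $443 billion: government payments flow into bank reserve accounts → +$443B.
Currency withdrawal $186 billion: banks swap reserves for currency → −$186B.
Net: −114 + 378 + 50 + 443 − 186 = +$571 billion.

+$571 billion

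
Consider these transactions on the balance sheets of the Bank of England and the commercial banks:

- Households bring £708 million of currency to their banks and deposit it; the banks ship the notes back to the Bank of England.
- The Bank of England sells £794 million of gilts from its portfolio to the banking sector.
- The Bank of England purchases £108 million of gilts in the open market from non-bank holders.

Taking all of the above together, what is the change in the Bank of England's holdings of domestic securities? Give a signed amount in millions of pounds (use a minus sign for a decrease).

Currency deposit £708 million: the Bank of England's securities portfolio is untouched → 0.
OMO sale (to banks) £794 million: securities removed from the Bank of England's portfolio → −£794M.
Asset purchase (from non-banks) £108 million: securities added to the Bank of England's portfolio → +£108M.
Net: 0 − 794 + 108 = -£686 million.

-£686 million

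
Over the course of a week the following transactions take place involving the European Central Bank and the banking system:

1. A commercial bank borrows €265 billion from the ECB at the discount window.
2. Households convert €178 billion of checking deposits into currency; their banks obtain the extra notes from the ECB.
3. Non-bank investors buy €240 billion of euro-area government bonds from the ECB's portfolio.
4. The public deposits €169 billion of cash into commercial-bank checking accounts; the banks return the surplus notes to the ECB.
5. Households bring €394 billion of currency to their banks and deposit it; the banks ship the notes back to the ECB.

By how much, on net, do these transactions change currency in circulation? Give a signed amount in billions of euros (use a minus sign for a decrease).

ECB balance sheet:
  Assets:      Securities −€240B, Loans to banks +€265B
  Liabilities: Bank reserves +€410B, Currency in circulation −€385B
Commercial banking system:
  Assets:      Reserves at CB +€410B
  Liabilities: Checkable deposits +€145B, Borrowings from CB +€265B
So the change in currency in circulation is -€385 billion.

-€385 billion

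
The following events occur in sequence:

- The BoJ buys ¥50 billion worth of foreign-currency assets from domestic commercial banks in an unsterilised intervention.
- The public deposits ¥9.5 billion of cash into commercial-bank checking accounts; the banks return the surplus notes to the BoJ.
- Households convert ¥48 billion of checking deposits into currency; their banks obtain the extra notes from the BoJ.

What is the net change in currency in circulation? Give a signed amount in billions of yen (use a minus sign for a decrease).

+¥38.5 billion

FX purchase ¥50 billion: no currency enters or leaves circulation → 0.
Currency deposit ¥9.5 billion: notes return to the central bank → −¥9.5B.
Currency withdrawal ¥48 billion: notes leave the central bank → +¥48B.
Net: 0 − 9.5 + 48 = +¥38.5 billion.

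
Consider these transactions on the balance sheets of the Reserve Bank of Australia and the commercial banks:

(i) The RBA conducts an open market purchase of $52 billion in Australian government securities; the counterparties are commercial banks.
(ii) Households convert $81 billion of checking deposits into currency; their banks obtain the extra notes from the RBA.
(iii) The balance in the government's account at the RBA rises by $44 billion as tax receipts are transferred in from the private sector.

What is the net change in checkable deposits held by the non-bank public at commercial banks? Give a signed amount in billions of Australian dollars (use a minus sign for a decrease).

-$125 billion

RBA balance sheet:
  Assets:      Securities +$52B
  Liabilities: Bank reserves −$73B, Currency in circulation +$81B, Government deposits +$44B
Commercial banking system:
  Assets:      Reserves at CB −$73B, Securities −$52B
  Liabilities: Checkable deposits −$125B
So the change in checkable deposits held by the non-bank public at commercial banks is -$125 billion.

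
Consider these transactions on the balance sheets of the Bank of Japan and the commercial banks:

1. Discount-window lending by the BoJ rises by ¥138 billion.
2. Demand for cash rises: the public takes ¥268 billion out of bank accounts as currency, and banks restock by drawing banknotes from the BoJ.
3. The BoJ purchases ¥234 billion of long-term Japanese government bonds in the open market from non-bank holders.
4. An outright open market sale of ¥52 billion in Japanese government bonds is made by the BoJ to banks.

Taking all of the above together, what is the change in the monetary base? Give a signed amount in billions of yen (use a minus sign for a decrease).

+¥320 billion

Discount-window loan ¥138 billion: BoJ balance sheet expands → +¥138B.
Currency withdrawal ¥268 billion: just a shift between currency and reserves — both are base money → 0.
Asset purchase (from non-banks) ¥234 billion: BoJ balance sheet expands → +¥234B.
OMO sale (to banks) ¥52 billion: BoJ balance sheet contracts → −¥52B.
Net: 138 + 0 + 234 − 52 = +¥320 billion.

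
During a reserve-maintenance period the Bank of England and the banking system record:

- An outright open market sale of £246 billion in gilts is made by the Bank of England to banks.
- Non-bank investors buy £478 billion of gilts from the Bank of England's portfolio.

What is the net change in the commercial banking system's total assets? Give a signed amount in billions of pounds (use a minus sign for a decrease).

-£478 billion

Bank of England balance sheet:
  Assets:      Securities −£724B
  Liabilities: Bank reserves −£724B
Commercial banking system:
  Assets:      Reserves at CB −£724B, Securities +£246B
  Liabilities: Checkable deposits −£478B
Change in total bank assets = -£478 billion.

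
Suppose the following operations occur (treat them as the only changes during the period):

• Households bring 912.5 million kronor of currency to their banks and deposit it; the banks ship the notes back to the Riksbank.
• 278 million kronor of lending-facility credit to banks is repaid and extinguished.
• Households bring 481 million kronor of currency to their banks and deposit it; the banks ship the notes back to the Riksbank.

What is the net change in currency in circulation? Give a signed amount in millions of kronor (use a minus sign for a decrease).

-1393.5 million

Riksbank balance sheet:
  Assets:      Loans to banks −278M
  Liabilities: Bank reserves +1115.5M, Currency in circulation −1393.5M
So the change in currency in circulation is -1393.5 million.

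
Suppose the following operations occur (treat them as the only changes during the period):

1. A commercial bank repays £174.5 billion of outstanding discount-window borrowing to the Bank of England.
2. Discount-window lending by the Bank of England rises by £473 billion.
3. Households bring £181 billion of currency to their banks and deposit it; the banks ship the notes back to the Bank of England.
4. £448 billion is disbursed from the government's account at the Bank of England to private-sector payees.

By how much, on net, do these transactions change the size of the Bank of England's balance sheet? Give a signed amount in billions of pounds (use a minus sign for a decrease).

Bank of England balance sheet:
  Assets:      Loans to banks +£298.5B
  Liabilities: Bank reserves +£927.5B, Currency in circulation −£181B, Government deposits −£448B
Change in total Bank of England assets = +£298.5 billion.

+£298.5 billion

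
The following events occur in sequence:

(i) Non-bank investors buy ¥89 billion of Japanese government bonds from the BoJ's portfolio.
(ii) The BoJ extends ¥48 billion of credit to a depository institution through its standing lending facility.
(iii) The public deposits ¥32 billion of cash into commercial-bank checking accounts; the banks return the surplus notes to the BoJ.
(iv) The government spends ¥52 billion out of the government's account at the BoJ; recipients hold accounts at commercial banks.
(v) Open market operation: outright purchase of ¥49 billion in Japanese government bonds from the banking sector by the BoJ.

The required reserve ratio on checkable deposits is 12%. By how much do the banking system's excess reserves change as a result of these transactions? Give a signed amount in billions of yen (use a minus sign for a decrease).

+¥92.6 billion

Asset sale (to non-banks) ¥89 billion: reserves −¥89B, deposits −¥89B.
Discount-window loan ¥48 billion: reserves +¥48B, deposits 0.
Currency deposit ¥32 billion: reserves +¥32B, deposits +¥32B.
Government spending ¥52 billion: reserves +¥52B, deposits +¥52B.
OMO purchase (from banks) ¥49 billion: reserves +¥49B, deposits 0.
Totals: Δreserves = +¥92B, Δdeposits = −¥5B.
Δrequired reserves = 12% × −¥5B = −¥0.6B.
Δexcess reserves = Δreserves − Δrequired = +¥92B − (−¥0.6B) = +¥92.6 billion.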